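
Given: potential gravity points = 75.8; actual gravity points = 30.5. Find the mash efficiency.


efficiency = actual / potential × 100
efficiency = 30.5 / 75.8 × 100

40.2375 %


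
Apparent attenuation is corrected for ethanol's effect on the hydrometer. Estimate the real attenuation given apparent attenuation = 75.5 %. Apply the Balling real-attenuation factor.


RA = AA · 0.8192
RA = 75.5 · 0.8192

61.8496 %


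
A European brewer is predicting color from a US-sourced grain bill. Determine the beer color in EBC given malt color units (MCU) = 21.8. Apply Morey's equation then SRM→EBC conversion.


SRM = 1.4922·MCU^0.6859;  EBC = SRM·1.97
SRM = 1.4922·21.8^0.6859 = 12.3559
EBC = 12.3559·1.97

24.3411 EBC


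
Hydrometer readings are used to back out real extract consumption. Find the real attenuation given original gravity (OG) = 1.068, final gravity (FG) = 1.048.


AA = (OG−FG)/(OG−1)·100;  RA = AA·0.8192
AA = (1.068 − 1.048)/(1.068 − 1)·100 = 29.4118
RA = 29.4118·0.8192

24.0941 %


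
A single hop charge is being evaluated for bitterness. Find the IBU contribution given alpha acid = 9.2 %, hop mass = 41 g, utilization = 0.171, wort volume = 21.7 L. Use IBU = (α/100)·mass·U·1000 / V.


IBU = (9.2/100)·41·0.171·1000 / 21.7

29.7241 IBU


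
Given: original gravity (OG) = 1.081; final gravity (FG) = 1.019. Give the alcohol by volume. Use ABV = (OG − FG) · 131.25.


ABV = (1.081 − 1.019) · 131.25

8.1375 % ABV


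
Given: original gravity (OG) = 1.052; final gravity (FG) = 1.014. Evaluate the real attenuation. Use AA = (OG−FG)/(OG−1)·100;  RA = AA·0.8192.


AA = (1.052 − 1.014)/(1.052 − 1)·100 = 73.0769
RA = 73.0769·0.8192

59.8646 %


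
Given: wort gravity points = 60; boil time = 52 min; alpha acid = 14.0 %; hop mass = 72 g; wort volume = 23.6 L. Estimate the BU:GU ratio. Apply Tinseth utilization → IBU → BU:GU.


U = 1.65·0.000125^(GP/1000)·(1−e^(−0.04t))/4.15;  IBU = (α/100)·m·U·1000/V;  BU:GU = IBU/GP
U = 1.65·0.000125^(60/1000)·(1−e^(−0.04·52))/4.15 = 0.2029
IBU = (14.0/100)·72·0.2029·1000/23.6 = 86.6646
BU:GU = 86.6646/60

1.4444


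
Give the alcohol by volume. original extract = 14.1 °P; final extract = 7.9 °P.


SG = 259/(259 − P);  ABV = (OG − FG)·131.25
OG = 259/(259 − 14.1) = 1.0576
FG = 259/(259 − 7.9) = 1.0315
ABV = (1.0576 − 1.0315)·131.25

3.4273 % ABV


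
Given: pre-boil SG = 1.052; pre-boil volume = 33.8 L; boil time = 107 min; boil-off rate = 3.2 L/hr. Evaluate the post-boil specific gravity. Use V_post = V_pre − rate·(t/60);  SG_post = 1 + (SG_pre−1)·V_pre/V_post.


V_post = 33.8 − 3.2·(107/60) = 28.0933
SG_post = 1 + (1.052 − 1)·33.8/28.0933

1.0626


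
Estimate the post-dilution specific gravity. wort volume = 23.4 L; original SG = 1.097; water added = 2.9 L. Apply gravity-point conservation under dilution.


SG_new = 1 + (SG_old − 1)·V_old/(V_old + V_water)
pts = (1.097 − 1)·1000·23.4/(23.4 + 2.9) = 86.3042
SG_new = 1 + 86.3042/1000

1.0863


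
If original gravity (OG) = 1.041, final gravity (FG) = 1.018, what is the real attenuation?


AA = (OG−FG)/(OG−1)·100;  RA = AA·0.8192
AA = (1.041 − 1.018)/(1.041 − 1)·100 = 56.0976
RA = 56.0976·0.8192

45.9551 %


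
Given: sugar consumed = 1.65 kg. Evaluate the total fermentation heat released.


Q = m_sugar · 590 kJ/kg
Q = 1.65 · 590

973.5000 kJ


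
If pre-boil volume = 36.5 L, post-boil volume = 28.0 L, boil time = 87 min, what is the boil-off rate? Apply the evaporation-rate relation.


rate = (V_pre − V_post) / (t_min/60)
rate = (36.5 − 28.0) / (87/60)

5.8621 L/hr


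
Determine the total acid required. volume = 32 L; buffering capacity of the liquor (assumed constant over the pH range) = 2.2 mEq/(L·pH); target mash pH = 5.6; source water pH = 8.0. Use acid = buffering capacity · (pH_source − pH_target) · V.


acid = 2.2 · (8.0 − 5.6) · 32

168.9600 mEq


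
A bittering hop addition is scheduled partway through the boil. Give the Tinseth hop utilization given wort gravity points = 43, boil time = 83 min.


U = 1.65·0.000125^(GP/1000) · (1 − e^(−0.04·t))/4.15
bigness = 1.65·0.000125^(43/1000) = 1.1211
boil_factor = (1 − e^(−0.04·83))/4.15 = 0.2323
U = 1.1211 · 0.2323

0.2604


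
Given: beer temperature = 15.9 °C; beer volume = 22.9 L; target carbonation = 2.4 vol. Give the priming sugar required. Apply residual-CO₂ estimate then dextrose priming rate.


residual = 14.695·(0.01821 + 0.09011·e^(−0.04·T));  sugar = (target − residual)·4.0·V
residual = 14.695·(0.01821 + 0.09011·e^(−0.04·15.9)) = 0.9686
sugar = (2.4 − 0.9686)·4.0·22.9

131.1146 g


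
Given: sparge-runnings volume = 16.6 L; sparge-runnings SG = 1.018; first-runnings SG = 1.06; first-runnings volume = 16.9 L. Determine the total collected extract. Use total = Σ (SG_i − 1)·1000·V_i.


first = (1.06 − 1)·1000·16.9 = 1014.0000
sparge = (1.018 − 1)·1000·16.6 = 298.8000
total = 1014.0000 + 298.8000

1312.8000 gravity·L


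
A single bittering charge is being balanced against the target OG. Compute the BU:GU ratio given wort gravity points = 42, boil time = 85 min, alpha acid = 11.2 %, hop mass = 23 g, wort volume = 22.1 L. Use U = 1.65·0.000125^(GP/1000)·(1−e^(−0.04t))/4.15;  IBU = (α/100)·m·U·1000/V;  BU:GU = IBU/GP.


U = 1.65·0.000125^(42/1000)·(1−e^(−0.04·85))/4.15 = 0.2635
IBU = (11.2/100)·23·0.2635·1000/22.1 = 30.7127
BU:GU = 30.7127/42

0.7313


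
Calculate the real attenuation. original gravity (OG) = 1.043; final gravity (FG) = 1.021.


AA = (OG−FG)/(OG−1)·100;  RA = AA·0.8192
AA = (1.043 − 1.021)/(1.043 − 1)·100 = 51.1628
RA = 51.1628·0.8192

41.9126 %


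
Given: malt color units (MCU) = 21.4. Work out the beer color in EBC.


SRM = 1.4922·MCU^0.6859;  EBC = SRM·1.97
SRM = 1.4922·21.4^0.6859 = 12.1999
EBC = 12.1999·1.97

24.0339 EBC


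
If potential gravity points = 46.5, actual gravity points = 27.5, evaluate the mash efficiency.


efficiency = actual / potential × 100
efficiency = 27.5 / 46.5 × 100

59.1398 %


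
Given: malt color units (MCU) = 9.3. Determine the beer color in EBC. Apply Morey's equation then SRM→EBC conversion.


SRM = 1.4922·MCU^0.6859;  EBC = SRM·1.97
SRM = 1.4922·9.3^0.6859 = 6.8883
EBC = 6.8883·1.97

13.5699 EBC


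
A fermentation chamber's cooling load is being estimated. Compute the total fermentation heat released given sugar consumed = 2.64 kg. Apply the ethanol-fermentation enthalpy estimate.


Q = m_sugar · 590 kJ/kg
Q = 2.64 · 590

1557.6000 kJ


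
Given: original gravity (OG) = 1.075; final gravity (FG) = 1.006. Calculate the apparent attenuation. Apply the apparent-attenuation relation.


AA = (OG − FG)/(OG − 1) · 100
AA = (1.075 − 1.006)/(1.075 − 1) · 100

92.0000 %


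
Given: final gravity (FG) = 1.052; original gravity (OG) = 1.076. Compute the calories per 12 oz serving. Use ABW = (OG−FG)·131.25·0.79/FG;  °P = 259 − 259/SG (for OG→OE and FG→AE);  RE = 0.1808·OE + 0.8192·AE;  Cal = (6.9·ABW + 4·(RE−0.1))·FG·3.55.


ABW = (1.076 − 1.052)·131.25·0.79/1.052 = 2.3655
OE = 259 − 259/1.076 = 18.2937 °P
AE = 259 − 259/1.052 = 12.8023 °P
RE = 0.1808·18.2937 + 0.8192·12.8023 = 13.7951 °P
Cal = (6.9·2.3655 + 4·(13.7951−0.1))·1.052·3.55

265.5391 kcal


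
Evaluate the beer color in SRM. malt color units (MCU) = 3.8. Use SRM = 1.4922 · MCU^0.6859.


SRM = 1.4922 · 3.8^0.6859

3.7282 SRM


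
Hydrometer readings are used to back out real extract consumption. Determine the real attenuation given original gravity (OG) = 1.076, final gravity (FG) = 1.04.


AA = (OG−FG)/(OG−1)·100;  RA = AA·0.8192
AA = (1.076 − 1.04)/(1.076 − 1)·100 = 47.3684
RA = 47.3684·0.8192

38.8042 %


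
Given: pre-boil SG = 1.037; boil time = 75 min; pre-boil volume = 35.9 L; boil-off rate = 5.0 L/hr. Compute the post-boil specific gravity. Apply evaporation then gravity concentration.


V_post = V_pre − rate·(t/60);  SG_post = 1 + (SG_pre−1)·V_pre/V_post
V_post = 35.9 − 5.0·(75/60) = 29.6500
SG_post = 1 + (1.037 − 1)·35.9/29.6500

1.0448


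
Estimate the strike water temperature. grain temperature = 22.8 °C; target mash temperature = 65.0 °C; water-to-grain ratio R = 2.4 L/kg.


T_strike = (0.41/R)·(T_mash − T_grain) + T_mash
T_strike = (0.41/2.4)·(65.0 − 22.8) + 65.0

72.2092 °C


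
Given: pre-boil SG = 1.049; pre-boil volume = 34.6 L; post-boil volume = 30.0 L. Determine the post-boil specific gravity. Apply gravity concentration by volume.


SG_post = 1 + (SG_pre − 1)·V_pre/V_post
pts_pre = (1.049 − 1)·1000 = 49.0000
pts_post = 49.0000·34.6/30.0 = 56.5133
SG_post = 1 + 56.5133/1000

1.0565


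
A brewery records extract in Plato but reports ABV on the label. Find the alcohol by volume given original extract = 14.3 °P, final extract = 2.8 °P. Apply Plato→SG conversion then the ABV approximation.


SG = 259/(259 − P);  ABV = (OG − FG)·131.25
OG = 259/(259 − 14.3) = 1.0584
FG = 259/(259 − 2.8) = 1.0109
ABV = (1.0584 − 1.0109)·131.25

6.2357 % ABV


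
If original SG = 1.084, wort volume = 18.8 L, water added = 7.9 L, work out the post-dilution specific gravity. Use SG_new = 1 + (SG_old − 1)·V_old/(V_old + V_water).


pts = (1.084 − 1)·1000·18.8/(18.8 + 7.9) = 59.1461
SG_new = 1 + 59.1461/1000

1.0591


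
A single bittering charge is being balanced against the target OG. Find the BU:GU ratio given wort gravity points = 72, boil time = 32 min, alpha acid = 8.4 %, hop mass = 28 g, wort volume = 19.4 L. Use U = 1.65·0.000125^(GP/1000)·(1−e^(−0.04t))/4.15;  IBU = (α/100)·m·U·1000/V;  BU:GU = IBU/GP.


U = 1.65·0.000125^(72/1000)·(1−e^(−0.04·32))/4.15 = 0.1503
IBU = (8.4/100)·28·0.1503·1000/19.4 = 18.2206
BU:GU = 18.2206/72

0.2531


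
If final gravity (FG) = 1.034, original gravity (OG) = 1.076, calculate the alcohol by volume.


ABV = (OG − FG) · 131.25
ABV = (1.076 − 1.034) · 131.25

5.5125 % ABV


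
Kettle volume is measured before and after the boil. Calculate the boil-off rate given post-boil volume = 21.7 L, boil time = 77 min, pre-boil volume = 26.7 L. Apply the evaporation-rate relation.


rate = (V_pre − V_post) / (t_min/60)
rate = (26.7 − 21.7) / (77/60)

3.8961 L/hr


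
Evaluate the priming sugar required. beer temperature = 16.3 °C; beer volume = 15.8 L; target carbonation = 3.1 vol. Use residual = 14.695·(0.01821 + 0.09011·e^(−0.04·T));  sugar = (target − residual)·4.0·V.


residual = 14.695·(0.01821 + 0.09011·e^(−0.04·16.3)) = 0.9575
sugar = (3.1 − 0.9575)·4.0·15.8

135.4066 g


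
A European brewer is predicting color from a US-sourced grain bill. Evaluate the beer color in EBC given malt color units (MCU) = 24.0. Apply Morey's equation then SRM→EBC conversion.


SRM = 1.4922·MCU^0.6859;  EBC = SRM·1.97
SRM = 1.4922·24.0^0.6859 = 13.1982
EBC = 13.1982·1.97

26.0004 EBC


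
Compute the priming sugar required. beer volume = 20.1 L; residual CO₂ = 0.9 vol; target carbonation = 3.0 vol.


sugar = (target − residual)·4.0·V
sugar = (3.0 − 0.9)·4.0·20.1

168.8400 g


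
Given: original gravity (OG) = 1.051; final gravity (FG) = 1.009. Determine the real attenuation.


AA = (OG−FG)/(OG−1)·100;  RA = AA·0.8192
AA = (1.051 − 1.009)/(1.051 − 1)·100 = 82.3529
RA = 82.3529·0.8192

67.4635 %


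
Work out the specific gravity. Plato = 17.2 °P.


SG = 259/(259 − P)
SG = 259/(259 − 17.2)

1.0711


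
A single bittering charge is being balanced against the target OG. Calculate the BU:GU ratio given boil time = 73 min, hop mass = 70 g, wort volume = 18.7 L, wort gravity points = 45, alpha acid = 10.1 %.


U = 1.65·0.000125^(GP/1000)·(1−e^(−0.04t))/4.15;  IBU = (α/100)·m·U·1000/V;  BU:GU = IBU/GP
U = 1.65·0.000125^(45/1000)·(1−e^(−0.04·73))/4.15 = 0.2510
IBU = (10.1/100)·70·0.2510·1000/18.7 = 94.9065
BU:GU = 94.9065/45

2.1090


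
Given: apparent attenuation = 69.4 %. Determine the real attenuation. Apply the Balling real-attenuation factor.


RA = AA · 0.8192
RA = 69.4 · 0.8192

56.8525 %


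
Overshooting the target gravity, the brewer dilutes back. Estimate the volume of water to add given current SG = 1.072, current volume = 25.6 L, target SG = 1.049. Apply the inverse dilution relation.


V_water = V·((SG_curr − 1)/(SG_target − 1) − 1)
V_water = 25.6·((1.072 − 1)/(1.049 − 1) − 1)

12.0163 L


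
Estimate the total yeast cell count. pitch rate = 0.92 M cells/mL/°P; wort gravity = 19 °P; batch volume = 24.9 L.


cells (billions) = rate · V_L · °P
cells = 0.92 · 24.9 · 19

435.2520 billion cells


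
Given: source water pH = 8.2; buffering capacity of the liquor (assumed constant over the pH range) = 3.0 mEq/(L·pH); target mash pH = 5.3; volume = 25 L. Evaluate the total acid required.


acid = buffering capacity · (pH_source − pH_target) · V
acid = 3.0 · (8.2 − 5.3) · 25

217.5000 mEq


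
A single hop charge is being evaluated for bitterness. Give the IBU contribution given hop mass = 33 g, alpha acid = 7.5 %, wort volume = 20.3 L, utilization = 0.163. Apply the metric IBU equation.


IBU = (α/100)·mass·U·1000 / V
IBU = (7.5/100)·33·0.163·1000 / 20.3

19.8732 IBU


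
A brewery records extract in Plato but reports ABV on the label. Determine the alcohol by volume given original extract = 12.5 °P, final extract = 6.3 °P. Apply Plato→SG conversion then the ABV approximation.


SG = 259/(259 − P);  ABV = (OG − FG)·131.25
OG = 259/(259 − 12.5) = 1.0507
FG = 259/(259 − 6.3) = 1.0249
ABV = (1.0507 − 1.0249)·131.25

3.3835 % ABV


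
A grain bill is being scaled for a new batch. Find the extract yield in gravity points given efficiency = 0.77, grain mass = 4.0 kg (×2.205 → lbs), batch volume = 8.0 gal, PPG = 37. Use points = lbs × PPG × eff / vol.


lbs = 4.0 × 2.205 = 8.8200
points = 8.8200 × 37 × 0.77 / 8.0

31.4102 points


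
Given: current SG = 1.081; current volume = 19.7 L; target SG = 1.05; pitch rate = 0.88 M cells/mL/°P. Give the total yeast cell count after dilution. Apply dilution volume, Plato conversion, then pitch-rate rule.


V_w = V·((SG_c−1)/(SG_t−1)−1);  °P = 259 − 259/SG_t;  cells = rate·(V+V_w)·°P
V_w = 19.7·((1.081−1)/(1.05−1)−1) = 12.2140
V_final = 19.7 + 12.2140 = 31.9140
°P = 259 − 259/1.05 = 12.3333
cells = 0.88·31.9140·12.3333

346.3733 billion cells


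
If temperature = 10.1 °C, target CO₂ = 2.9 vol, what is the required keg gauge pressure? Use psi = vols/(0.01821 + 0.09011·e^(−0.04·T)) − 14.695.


psi = 2.9/(0.01821 + 0.09011·e^(−0.04·10.1)) − 14.695

22.3083 psi


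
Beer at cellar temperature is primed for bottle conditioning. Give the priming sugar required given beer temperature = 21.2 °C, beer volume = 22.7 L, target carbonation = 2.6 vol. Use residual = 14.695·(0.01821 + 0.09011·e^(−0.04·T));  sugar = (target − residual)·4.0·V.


residual = 14.695·(0.01821 + 0.09011·e^(−0.04·21.2)) = 0.8347
sugar = (2.6 − 0.8347)·4.0·22.7

160.2895 g


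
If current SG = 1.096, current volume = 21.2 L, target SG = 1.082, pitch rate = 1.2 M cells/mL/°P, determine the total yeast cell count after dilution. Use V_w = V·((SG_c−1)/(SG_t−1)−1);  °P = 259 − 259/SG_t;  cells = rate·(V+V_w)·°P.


V_w = 21.2·((1.096−1)/(1.082−1)−1) = 3.6195
V_final = 21.2 + 3.6195 = 24.8195
°P = 259 − 259/1.082 = 19.6285
cells = 1.2·24.8195·19.6285

584.6027 billion cells


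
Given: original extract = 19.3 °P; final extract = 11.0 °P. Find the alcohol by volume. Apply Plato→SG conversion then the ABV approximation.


SG = 259/(259 − P);  ABV = (OG − FG)·131.25
OG = 259/(259 − 19.3) = 1.0805
FG = 259/(259 − 11.0) = 1.0444
ABV = (1.0805 − 1.0444)·131.25

4.7463 % ABV


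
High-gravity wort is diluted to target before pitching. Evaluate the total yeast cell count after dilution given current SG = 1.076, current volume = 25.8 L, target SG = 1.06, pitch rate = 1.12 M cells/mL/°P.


V_w = V·((SG_c−1)/(SG_t−1)−1);  °P = 259 − 259/SG_t;  cells = rate·(V+V_w)·°P
V_w = 25.8·((1.076−1)/(1.06−1)−1) = 6.8800
V_final = 25.8 + 6.8800 = 32.6800
°P = 259 − 259/1.06 = 14.6604
cells = 1.12·32.6800·14.6604

536.5933 billion cells


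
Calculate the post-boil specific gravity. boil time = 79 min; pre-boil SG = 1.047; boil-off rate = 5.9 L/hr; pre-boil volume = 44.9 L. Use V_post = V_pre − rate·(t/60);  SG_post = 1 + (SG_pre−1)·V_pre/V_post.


V_post = 44.9 − 5.9·(79/60) = 37.1317
SG_post = 1 + (1.047 − 1)·44.9/37.1317

1.0568


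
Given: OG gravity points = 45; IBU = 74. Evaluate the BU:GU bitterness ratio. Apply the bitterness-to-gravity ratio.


BU:GU = IBU / OG_points
BU:GU = 74 / 45

1.6444


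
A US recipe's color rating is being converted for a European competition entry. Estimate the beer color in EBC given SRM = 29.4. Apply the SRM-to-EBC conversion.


EBC = SRM · 1.97
EBC = 29.4 · 1.97

57.9180 EBC


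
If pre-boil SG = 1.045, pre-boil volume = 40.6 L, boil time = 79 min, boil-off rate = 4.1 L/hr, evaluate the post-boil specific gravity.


V_post = V_pre − rate·(t/60);  SG_post = 1 + (SG_pre−1)·V_pre/V_post
V_post = 40.6 − 4.1·(79/60) = 35.2017
SG_post = 1 + (1.045 − 1)·40.6/35.2017

1.0519


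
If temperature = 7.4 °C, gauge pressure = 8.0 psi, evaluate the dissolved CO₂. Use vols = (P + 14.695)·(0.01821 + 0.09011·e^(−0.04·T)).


vols = (8.0 + 14.695)·(0.01821 + 0.09011·e^(−0.04·7.4))

1.9344 volumes


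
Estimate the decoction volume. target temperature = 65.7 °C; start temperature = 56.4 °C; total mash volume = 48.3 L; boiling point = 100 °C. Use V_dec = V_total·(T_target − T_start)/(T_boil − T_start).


V_dec = 48.3·(65.7 − 56.4)/(100 − 56.4)

10.3025 L


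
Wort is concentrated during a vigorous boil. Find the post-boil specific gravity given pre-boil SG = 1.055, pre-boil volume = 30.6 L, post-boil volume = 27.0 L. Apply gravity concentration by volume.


SG_post = 1 + (SG_pre − 1)·V_pre/V_post
pts_pre = (1.055 − 1)·1000 = 55.0000
pts_post = 55.0000·30.6/27.0 = 62.3333
SG_post = 1 + 62.3333/1000

1.0623


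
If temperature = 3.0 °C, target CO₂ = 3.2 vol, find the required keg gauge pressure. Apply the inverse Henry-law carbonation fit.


psi = vols/(0.01821 + 0.09011·e^(−0.04·T)) − 14.695
psi = 3.2/(0.01821 + 0.09011·e^(−0.04·3.0)) − 14.695

17.9147 psi


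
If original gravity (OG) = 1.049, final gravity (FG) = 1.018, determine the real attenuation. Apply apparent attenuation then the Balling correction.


AA = (OG−FG)/(OG−1)·100;  RA = AA·0.8192
AA = (1.049 − 1.018)/(1.049 − 1)·100 = 63.2653
RA = 63.2653·0.8192

51.8269 %


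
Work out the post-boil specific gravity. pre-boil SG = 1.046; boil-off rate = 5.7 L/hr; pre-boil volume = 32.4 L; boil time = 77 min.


V_post = V_pre − rate·(t/60);  SG_post = 1 + (SG_pre−1)·V_pre/V_post
V_post = 32.4 − 5.7·(77/60) = 25.0850
SG_post = 1 + (1.046 − 1)·32.4/25.0850

1.0594


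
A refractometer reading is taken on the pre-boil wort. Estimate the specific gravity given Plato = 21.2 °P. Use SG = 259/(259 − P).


SG = 259/(259 − 21.2)

1.0892


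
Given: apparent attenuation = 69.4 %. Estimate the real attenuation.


RA = AA · 0.8192
RA = 69.4 · 0.8192

56.8525 %


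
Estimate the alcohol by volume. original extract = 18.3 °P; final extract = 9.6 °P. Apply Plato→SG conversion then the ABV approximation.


SG = 259/(259 − P);  ABV = (OG − FG)·131.25
OG = 259/(259 − 18.3) = 1.0760
FG = 259/(259 − 9.6) = 1.0385
ABV = (1.0760 − 1.0385)·131.25

4.9266 % ABV


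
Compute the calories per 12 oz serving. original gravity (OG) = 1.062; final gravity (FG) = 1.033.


ABW = (OG−FG)·131.25·0.79/FG;  °P = 259 − 259/SG (for OG→OE and FG→AE);  RE = 0.1808·OE + 0.8192·AE;  Cal = (6.9·ABW + 4·(RE−0.1))·FG·3.55
ABW = (1.062 − 1.033)·131.25·0.79/1.033 = 2.9109
OE = 259 − 259/1.062 = 15.1205 °P
AE = 259 − 259/1.033 = 8.2740 °P
RE = 0.1808·15.1205 + 0.8192·8.2740 = 9.5118 °P
Cal = (6.9·2.9109 + 4·(9.5118−0.1))·1.033·3.55

211.7131 kcal


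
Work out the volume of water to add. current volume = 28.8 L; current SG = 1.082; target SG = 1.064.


V_water = V·((SG_curr − 1)/(SG_target − 1) − 1)
V_water = 28.8·((1.082 − 1)/(1.064 − 1) − 1)

8.1000 L


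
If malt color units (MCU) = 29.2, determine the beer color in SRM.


SRM = 1.4922 · MCU^0.6859
SRM = 1.4922 · 29.2^0.6859

15.0985 SRM


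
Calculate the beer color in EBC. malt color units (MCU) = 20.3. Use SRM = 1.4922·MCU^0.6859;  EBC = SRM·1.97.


SRM = 1.4922·20.3^0.6859 = 11.7663
EBC = 11.7663·1.97

23.1795 EBC


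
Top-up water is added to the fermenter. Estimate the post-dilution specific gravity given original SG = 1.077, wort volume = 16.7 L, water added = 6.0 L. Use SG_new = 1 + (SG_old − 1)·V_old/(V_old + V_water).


pts = (1.077 − 1)·1000·16.7/(16.7 + 6.0) = 56.6476
SG_new = 1 + 56.6476/1000

1.0566


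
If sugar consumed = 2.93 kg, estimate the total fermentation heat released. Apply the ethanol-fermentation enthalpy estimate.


Q = m_sugar · 590 kJ/kg
Q = 2.93 · 590

1728.7000 kJ


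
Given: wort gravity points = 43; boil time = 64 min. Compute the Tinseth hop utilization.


U = 1.65·0.000125^(GP/1000) · (1 − e^(−0.04·t))/4.15
bigness = 1.65·0.000125^(43/1000) = 1.1211
boil_factor = (1 − e^(−0.04·64))/4.15 = 0.2223
U = 1.1211 · 0.2223

0.2493


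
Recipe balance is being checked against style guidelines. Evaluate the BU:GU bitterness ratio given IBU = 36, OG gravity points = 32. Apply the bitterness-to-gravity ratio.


BU:GU = IBU / OG_points
BU:GU = 36 / 32

1.1250


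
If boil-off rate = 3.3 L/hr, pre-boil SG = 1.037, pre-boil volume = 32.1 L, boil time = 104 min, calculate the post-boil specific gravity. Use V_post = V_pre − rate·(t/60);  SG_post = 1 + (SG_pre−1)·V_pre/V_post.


V_post = 32.1 − 3.3·(104/60) = 26.3800
SG_post = 1 + (1.037 − 1)·32.1/26.3800

1.0450


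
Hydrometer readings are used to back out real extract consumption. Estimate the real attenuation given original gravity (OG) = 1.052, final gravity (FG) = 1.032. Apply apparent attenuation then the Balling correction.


AA = (OG−FG)/(OG−1)·100;  RA = AA·0.8192
AA = (1.052 − 1.032)/(1.052 − 1)·100 = 38.4615
RA = 38.4615·0.8192

31.5077 %


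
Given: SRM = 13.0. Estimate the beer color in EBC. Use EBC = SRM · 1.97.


EBC = 13.0 · 1.97

25.6100 EBC


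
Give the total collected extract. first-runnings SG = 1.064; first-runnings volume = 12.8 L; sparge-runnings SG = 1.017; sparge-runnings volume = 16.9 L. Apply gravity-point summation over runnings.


total = Σ (SG_i − 1)·1000·V_i
first = (1.064 − 1)·1000·12.8 = 819.2000
sparge = (1.017 − 1)·1000·16.9 = 287.3000
total = 819.2000 + 287.3000

1106.5000 gravity·L


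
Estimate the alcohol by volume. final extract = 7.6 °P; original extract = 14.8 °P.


SG = 259/(259 − P);  ABV = (OG − FG)·131.25
OG = 259/(259 − 14.8) = 1.0606
FG = 259/(259 − 7.6) = 1.0302
ABV = (1.0606 − 1.0302)·131.25

3.9868 % ABV


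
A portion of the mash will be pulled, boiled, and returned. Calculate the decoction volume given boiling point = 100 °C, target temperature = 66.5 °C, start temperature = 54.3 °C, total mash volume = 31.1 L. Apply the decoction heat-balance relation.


V_dec = V_total·(T_target − T_start)/(T_boil − T_start)
V_dec = 31.1·(66.5 − 54.3)/(100 − 54.3)

8.3024 L


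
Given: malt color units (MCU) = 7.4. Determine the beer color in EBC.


SRM = 1.4922·MCU^0.6859;  EBC = SRM·1.97
SRM = 1.4922·7.4^0.6859 = 5.8889
EBC = 5.8889·1.97

11.6011 EBC


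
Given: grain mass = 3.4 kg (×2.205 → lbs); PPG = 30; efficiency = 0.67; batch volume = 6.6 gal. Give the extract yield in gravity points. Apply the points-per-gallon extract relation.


points = lbs × PPG × eff / vol
lbs = 3.4 × 2.205 = 7.4970
points = 7.4970 × 30 × 0.67 / 6.6

22.8318 points


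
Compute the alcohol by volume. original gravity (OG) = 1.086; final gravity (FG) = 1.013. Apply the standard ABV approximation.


ABV = (OG − FG) · 131.25
ABV = (1.086 − 1.013) · 131.25

9.5813 % ABV


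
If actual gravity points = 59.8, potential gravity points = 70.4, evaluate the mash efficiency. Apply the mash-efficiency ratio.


efficiency = actual / potential × 100
efficiency = 59.8 / 70.4 × 100

84.9432 %


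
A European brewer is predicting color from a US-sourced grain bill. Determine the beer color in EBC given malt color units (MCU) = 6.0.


SRM = 1.4922·MCU^0.6859;  EBC = SRM·1.97
SRM = 1.4922·6.0^0.6859 = 5.0999
EBC = 5.0999·1.97

10.0468 EBC


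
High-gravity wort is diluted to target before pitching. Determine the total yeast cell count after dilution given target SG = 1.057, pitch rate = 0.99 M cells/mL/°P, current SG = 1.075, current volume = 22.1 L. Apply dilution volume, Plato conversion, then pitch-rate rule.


V_w = V·((SG_c−1)/(SG_t−1)−1);  °P = 259 − 259/SG_t;  cells = rate·(V+V_w)·°P
V_w = 22.1·((1.075−1)/(1.057−1)−1) = 6.9789
V_final = 22.1 + 6.9789 = 29.0789
°P = 259 − 259/1.057 = 13.9669
cells = 0.99·29.0789·13.9669

402.0810 billion cells


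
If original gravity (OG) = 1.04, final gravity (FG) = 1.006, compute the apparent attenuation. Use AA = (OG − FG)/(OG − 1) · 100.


AA = (1.04 − 1.006)/(1.04 − 1) · 100

85.0000 %


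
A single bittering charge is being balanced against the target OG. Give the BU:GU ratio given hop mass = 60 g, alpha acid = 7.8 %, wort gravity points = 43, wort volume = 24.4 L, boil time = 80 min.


U = 1.65·0.000125^(GP/1000)·(1−e^(−0.04t))/4.15;  IBU = (α/100)·m·U·1000/V;  BU:GU = IBU/GP
U = 1.65·0.000125^(43/1000)·(1−e^(−0.04·80))/4.15 = 0.2591
IBU = (7.8/100)·60·0.2591·1000/24.4 = 49.7033
BU:GU = 49.7033/43

1.1559


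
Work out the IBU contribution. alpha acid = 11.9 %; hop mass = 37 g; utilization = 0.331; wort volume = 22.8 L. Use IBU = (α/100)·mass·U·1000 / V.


IBU = (11.9/100)·37·0.331·1000 / 22.8

63.9207 IBU


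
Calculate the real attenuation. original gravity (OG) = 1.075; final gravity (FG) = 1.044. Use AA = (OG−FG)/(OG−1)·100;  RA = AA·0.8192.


AA = (1.075 − 1.044)/(1.075 − 1)·100 = 41.3333
RA = 41.3333·0.8192

33.8603 %


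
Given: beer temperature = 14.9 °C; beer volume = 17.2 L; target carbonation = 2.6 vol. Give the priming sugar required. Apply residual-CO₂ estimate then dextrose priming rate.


residual = 14.695·(0.01821 + 0.09011·e^(−0.04·T));  sugar = (target − residual)·4.0·V
residual = 14.695·(0.01821 + 0.09011·e^(−0.04·14.9)) = 0.9972
sugar = (2.6 − 0.9972)·4.0·17.2

110.2708 g


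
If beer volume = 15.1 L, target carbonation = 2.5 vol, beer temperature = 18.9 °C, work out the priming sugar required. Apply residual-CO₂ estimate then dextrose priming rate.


residual = 14.695·(0.01821 + 0.09011·e^(−0.04·T));  sugar = (target − residual)·4.0·V
residual = 14.695·(0.01821 + 0.09011·e^(−0.04·18.9)) = 0.8893
sugar = (2.5 − 0.8893)·4.0·15.1

97.2835 g


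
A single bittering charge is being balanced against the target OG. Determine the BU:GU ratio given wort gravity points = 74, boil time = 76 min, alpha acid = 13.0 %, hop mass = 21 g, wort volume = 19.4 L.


U = 1.65·0.000125^(GP/1000)·(1−e^(−0.04t))/4.15;  IBU = (α/100)·m·U·1000/V;  BU:GU = IBU/GP
U = 1.65·0.000125^(74/1000)·(1−e^(−0.04·76))/4.15 = 0.1947
IBU = (13.0/100)·21·0.1947·1000/19.4 = 27.3956
BU:GU = 27.3956/74

0.3702


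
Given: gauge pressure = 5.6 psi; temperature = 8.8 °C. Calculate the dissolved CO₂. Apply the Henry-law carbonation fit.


vols = (P + 14.695)·(0.01821 + 0.09011·e^(−0.04·T))
vols = (5.6 + 14.695)·(0.01821 + 0.09011·e^(−0.04·8.8))

1.6557 volumes


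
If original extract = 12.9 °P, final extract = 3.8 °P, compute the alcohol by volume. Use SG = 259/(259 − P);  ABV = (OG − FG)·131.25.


OG = 259/(259 − 12.9) = 1.0524
FG = 259/(259 − 3.8) = 1.0149
ABV = (1.0524 − 1.0149)·131.25

4.9255 % ABV


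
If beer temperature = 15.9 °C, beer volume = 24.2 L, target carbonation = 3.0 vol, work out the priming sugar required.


residual = 14.695·(0.01821 + 0.09011·e^(−0.04·T));  sugar = (target − residual)·4.0·V
residual = 14.695·(0.01821 + 0.09011·e^(−0.04·15.9)) = 0.9686
sugar = (3.0 − 0.9686)·4.0·24.2

196.6378 g


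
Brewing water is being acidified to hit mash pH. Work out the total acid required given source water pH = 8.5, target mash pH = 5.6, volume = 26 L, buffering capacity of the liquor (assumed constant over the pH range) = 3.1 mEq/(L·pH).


acid = buffering capacity · (pH_source − pH_target) · V
acid = 3.1 · (8.5 − 5.6) · 26

233.7400 mEq


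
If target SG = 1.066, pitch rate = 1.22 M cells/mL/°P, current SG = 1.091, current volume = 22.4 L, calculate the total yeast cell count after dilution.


V_w = V·((SG_c−1)/(SG_t−1)−1);  °P = 259 − 259/SG_t;  cells = rate·(V+V_w)·°P
V_w = 22.4·((1.091−1)/(1.066−1)−1) = 8.4848
V_final = 22.4 + 8.4848 = 30.8848
°P = 259 − 259/1.066 = 16.0356
cells = 1.22·30.8848·16.0356

604.2154 billion cells


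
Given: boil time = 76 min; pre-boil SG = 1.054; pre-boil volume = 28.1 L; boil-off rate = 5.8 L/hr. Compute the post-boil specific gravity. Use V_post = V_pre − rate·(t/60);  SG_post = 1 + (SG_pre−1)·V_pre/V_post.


V_post = 28.1 − 5.8·(76/60) = 20.7533
SG_post = 1 + (1.054 − 1)·28.1/20.7533

1.0731


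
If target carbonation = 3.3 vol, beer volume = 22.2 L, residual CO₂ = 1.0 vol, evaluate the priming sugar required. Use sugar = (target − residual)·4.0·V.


sugar = (3.3 − 1.0)·4.0·22.2

204.2400 g


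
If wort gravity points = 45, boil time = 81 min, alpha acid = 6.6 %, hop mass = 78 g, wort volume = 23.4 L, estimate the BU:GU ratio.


U = 1.65·0.000125^(GP/1000)·(1−e^(−0.04t))/4.15;  IBU = (α/100)·m·U·1000/V;  BU:GU = IBU/GP
U = 1.65·0.000125^(45/1000)·(1−e^(−0.04·81))/4.15 = 0.2549
IBU = (6.6/100)·78·0.2549·1000/23.4 = 56.0879
BU:GU = 56.0879/45

1.2464


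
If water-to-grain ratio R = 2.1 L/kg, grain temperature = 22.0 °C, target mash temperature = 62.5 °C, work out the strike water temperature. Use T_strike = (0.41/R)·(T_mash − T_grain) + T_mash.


T_strike = (0.41/2.1)·(62.5 − 22.0) + 62.5

70.4071 °C


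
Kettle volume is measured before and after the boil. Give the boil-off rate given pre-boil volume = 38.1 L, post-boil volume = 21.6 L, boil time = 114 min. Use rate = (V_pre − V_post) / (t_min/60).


rate = (38.1 − 21.6) / (114/60)

8.6842 L/hr


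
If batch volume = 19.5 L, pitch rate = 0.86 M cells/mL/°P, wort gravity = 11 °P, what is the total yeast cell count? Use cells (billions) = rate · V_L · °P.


cells = 0.86 · 19.5 · 11

184.4700 billion cells


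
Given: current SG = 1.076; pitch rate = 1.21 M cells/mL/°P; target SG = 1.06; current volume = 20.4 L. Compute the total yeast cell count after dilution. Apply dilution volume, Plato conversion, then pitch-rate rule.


V_w = V·((SG_c−1)/(SG_t−1)−1);  °P = 259 − 259/SG_t;  cells = rate·(V+V_w)·°P
V_w = 20.4·((1.076−1)/(1.06−1)−1) = 5.4400
V_final = 20.4 + 5.4400 = 25.8400
°P = 259 − 259/1.06 = 14.6604
cells = 1.21·25.8400·14.6604

458.3772 billion cells


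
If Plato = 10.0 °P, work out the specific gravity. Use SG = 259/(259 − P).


SG = 259/(259 − 10.0)

1.0402


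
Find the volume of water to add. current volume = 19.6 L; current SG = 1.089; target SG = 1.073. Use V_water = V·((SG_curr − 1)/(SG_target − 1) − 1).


V_water = 19.6·((1.089 − 1)/(1.073 − 1) − 1)

4.2959 L


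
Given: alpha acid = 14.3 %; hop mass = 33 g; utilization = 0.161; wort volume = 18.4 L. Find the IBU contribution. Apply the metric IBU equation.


IBU = (α/100)·mass·U·1000 / V
IBU = (14.3/100)·33·0.161·1000 / 18.4

41.2913 IBU


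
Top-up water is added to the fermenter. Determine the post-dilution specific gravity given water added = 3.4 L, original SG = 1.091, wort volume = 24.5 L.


SG_new = 1 + (SG_old − 1)·V_old/(V_old + V_water)
pts = (1.091 − 1)·1000·24.5/(24.5 + 3.4) = 79.9104
SG_new = 1 + 79.9104/1000

1.0799


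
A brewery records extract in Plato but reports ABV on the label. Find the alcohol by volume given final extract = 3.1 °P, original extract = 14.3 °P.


SG = 259/(259 − P);  ABV = (OG − FG)·131.25
OG = 259/(259 − 14.3) = 1.0584
FG = 259/(259 − 3.1) = 1.0121
ABV = (1.0584 − 1.0121)·131.25

6.0801 % ABV


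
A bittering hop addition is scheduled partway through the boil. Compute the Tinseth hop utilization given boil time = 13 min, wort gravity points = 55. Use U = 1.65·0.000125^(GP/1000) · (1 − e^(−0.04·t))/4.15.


bigness = 1.65·0.000125^(55/1000) = 1.0065
boil_factor = (1 − e^(−0.04·13))/4.15 = 0.0977
U = 1.0065 · 0.0977

0.0983


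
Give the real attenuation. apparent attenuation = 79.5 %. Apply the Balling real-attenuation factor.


RA = AA · 0.8192
RA = 79.5 · 0.8192

65.1264 %


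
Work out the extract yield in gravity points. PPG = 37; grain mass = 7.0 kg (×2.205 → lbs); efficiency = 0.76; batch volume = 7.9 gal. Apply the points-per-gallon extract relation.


points = lbs × PPG × eff / vol
lbs = 7.0 × 2.205 = 15.4350
points = 15.4350 × 37 × 0.76 / 7.9

54.9408 points


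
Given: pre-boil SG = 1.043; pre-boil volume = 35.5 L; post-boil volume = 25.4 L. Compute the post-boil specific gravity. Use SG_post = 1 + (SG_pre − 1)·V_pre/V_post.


pts_pre = (1.043 − 1)·1000 = 43.0000
pts_post = 43.0000·35.5/25.4 = 60.0984
SG_post = 1 + 60.0984/1000

1.0601


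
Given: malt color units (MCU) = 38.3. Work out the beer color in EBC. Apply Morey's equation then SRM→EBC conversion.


SRM = 1.4922·MCU^0.6859;  EBC = SRM·1.97
SRM = 1.4922·38.3^0.6859 = 18.1862
EBC = 18.1862·1.97

35.8269 EBC


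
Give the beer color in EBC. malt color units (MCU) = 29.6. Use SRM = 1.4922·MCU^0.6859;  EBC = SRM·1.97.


SRM = 1.4922·29.6^0.6859 = 15.2400
EBC = 15.2400·1.97

30.0229 EBC


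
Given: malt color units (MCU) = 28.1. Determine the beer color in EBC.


SRM = 1.4922·MCU^0.6859;  EBC = SRM·1.97
SRM = 1.4922·28.1^0.6859 = 14.7060
EBC = 14.7060·1.97

28.9708 EBC


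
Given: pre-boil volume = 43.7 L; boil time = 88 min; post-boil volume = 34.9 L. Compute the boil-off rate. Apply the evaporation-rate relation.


rate = (V_pre − V_post) / (t_min/60)
rate = (43.7 − 34.9) / (88/60)

6.0000 L/hr


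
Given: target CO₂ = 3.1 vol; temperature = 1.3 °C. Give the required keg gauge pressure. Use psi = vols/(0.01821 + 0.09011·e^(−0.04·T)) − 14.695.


psi = 3.1/(0.01821 + 0.09011·e^(−0.04·1.3)) − 14.695

15.1834 psi


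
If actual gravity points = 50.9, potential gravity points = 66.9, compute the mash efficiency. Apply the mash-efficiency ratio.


efficiency = actual / potential × 100
efficiency = 50.9 / 66.9 × 100

76.0837 %


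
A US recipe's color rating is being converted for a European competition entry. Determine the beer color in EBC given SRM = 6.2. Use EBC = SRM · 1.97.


EBC = 6.2 · 1.97

12.2140 EBC


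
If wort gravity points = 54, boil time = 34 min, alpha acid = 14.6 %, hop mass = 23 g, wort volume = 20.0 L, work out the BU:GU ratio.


U = 1.65·0.000125^(GP/1000)·(1−e^(−0.04t))/4.15;  IBU = (α/100)·m·U·1000/V;  BU:GU = IBU/GP
U = 1.65·0.000125^(54/1000)·(1−e^(−0.04·34))/4.15 = 0.1819
IBU = (14.6/100)·23·0.1819·1000/20.0 = 30.5427
BU:GU = 30.5427/54

0.5656


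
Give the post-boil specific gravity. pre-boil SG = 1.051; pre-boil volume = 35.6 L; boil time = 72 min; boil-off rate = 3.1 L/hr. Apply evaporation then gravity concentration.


V_post = V_pre − rate·(t/60);  SG_post = 1 + (SG_pre−1)·V_pre/V_post
V_post = 35.6 − 3.1·(72/60) = 31.8800
SG_post = 1 + (1.051 − 1)·35.6/31.8800

1.0570


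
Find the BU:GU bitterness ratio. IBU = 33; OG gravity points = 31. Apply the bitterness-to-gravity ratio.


BU:GU = IBU / OG_points
BU:GU = 33 / 31

1.0645


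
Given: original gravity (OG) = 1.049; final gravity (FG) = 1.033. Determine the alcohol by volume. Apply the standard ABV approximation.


ABV = (OG − FG) · 131.25
ABV = (1.049 − 1.033) · 131.25

2.1000 % ABV


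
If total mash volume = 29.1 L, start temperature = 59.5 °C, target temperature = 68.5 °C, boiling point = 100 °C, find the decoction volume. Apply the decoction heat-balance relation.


V_dec = V_total·(T_target − T_start)/(T_boil − T_start)
V_dec = 29.1·(68.5 − 59.5)/(100 − 59.5)

6.4667 L


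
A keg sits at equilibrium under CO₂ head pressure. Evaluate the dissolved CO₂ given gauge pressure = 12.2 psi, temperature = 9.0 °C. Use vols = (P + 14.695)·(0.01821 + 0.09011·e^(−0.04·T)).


vols = (12.2 + 14.695)·(0.01821 + 0.09011·e^(−0.04·9.0))

2.1806 volumes


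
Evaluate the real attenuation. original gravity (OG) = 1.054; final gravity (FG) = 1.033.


AA = (OG−FG)/(OG−1)·100;  RA = AA·0.8192
AA = (1.054 − 1.033)/(1.054 − 1)·100 = 38.8889
RA = 38.8889·0.8192

31.8578 %


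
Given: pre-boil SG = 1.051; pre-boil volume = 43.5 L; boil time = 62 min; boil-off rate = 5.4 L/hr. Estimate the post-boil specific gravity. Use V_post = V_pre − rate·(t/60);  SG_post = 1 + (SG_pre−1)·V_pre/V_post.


V_post = 43.5 − 5.4·(62/60) = 37.9200
SG_post = 1 + (1.051 − 1)·43.5/37.9200

1.0585


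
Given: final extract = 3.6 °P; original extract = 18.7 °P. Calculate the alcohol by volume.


SG = 259/(259 − P);  ABV = (OG − FG)·131.25
OG = 259/(259 − 18.7) = 1.0778
FG = 259/(259 − 3.6) = 1.0141
ABV = (1.0778 − 1.0141)·131.25

8.3638 % ABV


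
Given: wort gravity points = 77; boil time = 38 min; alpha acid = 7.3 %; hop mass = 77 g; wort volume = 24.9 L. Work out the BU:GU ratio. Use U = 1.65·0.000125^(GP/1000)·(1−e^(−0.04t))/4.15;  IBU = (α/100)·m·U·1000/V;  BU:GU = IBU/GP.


U = 1.65·0.000125^(77/1000)·(1−e^(−0.04·38))/4.15 = 0.1555
IBU = (7.3/100)·77·0.1555·1000/24.9 = 35.1013
BU:GU = 35.1013/77

0.4559


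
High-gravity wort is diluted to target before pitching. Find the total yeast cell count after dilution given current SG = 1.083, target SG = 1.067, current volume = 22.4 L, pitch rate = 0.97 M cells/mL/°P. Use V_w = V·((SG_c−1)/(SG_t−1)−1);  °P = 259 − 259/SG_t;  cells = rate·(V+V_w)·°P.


V_w = 22.4·((1.083−1)/(1.067−1)−1) = 5.3493
V_final = 22.4 + 5.3493 = 27.7493
°P = 259 − 259/1.067 = 16.2634
cells = 0.97·27.7493·16.2634

437.7571 billion cells


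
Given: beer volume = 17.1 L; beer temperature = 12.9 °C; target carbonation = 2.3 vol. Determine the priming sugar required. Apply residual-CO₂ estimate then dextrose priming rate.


residual = 14.695·(0.01821 + 0.09011·e^(−0.04·T));  sugar = (target − residual)·4.0·V
residual = 14.695·(0.01821 + 0.09011·e^(−0.04·12.9)) = 1.0580
sugar = (2.3 − 1.0580)·4.0·17.1

84.9531 g


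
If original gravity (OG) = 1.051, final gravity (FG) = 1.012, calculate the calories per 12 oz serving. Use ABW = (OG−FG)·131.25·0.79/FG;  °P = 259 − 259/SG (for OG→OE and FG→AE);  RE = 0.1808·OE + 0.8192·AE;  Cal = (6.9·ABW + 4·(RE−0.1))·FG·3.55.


ABW = (1.051 − 1.012)·131.25·0.79/1.012 = 3.9959
OE = 259 − 259/1.051 = 12.5680 °P
AE = 259 − 259/1.012 = 3.0711 °P
RE = 0.1808·12.5680 + 0.8192·3.0711 = 4.7882 °P
Cal = (6.9·3.9959 + 4·(4.7882−0.1))·1.012·3.55

166.4243 kcal
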